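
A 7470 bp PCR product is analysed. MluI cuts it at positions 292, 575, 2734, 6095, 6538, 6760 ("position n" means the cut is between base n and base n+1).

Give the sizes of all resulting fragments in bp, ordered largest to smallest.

Linear molecule, 6 cuts → 7 fragments:
  292 − 0 = 292 bp
  575 − 292 = 283 bp
  2734 − 575 = 2159 bp
  6095 − 2734 = 3361 bp
  6538 − 6095 = 443 bp
  6760 − 6538 = 222 bp
  7470 − 6760 = 710 bp
Sorted largest to smallest: 3361, 2159, 710, 443, 292, 283, 222 bp.

3361, 2159, 710, 443, 292, 283, 222 bp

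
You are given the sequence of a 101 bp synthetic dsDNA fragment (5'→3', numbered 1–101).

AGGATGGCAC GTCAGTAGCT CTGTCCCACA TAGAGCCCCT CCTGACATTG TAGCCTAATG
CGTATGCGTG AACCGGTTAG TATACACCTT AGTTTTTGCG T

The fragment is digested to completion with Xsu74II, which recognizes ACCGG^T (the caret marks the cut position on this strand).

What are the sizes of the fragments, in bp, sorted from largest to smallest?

76, 25 bp

The Xsu74II site (ACCGGT) starts at position 72.
Xsu74II cuts after base 5 of each site (before the last base), so after position 76.
Linear molecule, 1 cut → 2 fragments:
  1–76 → 76 bp
  77–101 → 25 bp
Sorted largest to smallest: 76, 25 bp.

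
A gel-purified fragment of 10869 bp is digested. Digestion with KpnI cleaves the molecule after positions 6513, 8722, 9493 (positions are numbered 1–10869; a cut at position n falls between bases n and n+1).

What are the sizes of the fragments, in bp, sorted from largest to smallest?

Linear molecule, 3 cuts → 4 fragments:
  6513 − 0 = 6513 bp
  8722 − 6513 = 2209 bp
  9493 − 8722 = 771 bp
  10869 − 9493 = 1376 bp
Sorted largest to smallest: 6513, 2209, 1376, 771 bp.

6513, 2209, 1376, 771 bp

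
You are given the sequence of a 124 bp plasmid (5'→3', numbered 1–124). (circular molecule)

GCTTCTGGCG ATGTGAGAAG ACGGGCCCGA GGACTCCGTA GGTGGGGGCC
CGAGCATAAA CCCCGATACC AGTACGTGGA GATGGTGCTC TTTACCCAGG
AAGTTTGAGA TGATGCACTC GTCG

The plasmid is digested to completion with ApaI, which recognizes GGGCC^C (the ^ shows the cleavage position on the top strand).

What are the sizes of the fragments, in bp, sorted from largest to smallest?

ApaI sites (GGGCCC) start at positions 23, 46.
ApaI cuts after base 5 of each site (before the last base), so after positions 27, 50.
Circular molecule, 2 cuts → 2 fragments:
  28–50 → 23 bp
  51–124 then 1–27 → 74 + 27 = 101 bp
Sorted largest to smallest: 101, 23 bp.

101, 23 bp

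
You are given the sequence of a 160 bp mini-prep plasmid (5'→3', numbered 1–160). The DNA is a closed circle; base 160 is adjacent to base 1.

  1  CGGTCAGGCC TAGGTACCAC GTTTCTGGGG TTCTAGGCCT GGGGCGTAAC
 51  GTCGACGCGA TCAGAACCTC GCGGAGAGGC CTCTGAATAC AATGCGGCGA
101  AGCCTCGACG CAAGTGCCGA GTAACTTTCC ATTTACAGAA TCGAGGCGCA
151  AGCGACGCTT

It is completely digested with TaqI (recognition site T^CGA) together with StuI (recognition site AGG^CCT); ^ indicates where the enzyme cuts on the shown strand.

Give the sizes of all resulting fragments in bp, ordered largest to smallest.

TaqI sites (TCGA) start at positions 52, 105, 141.
TaqI cuts after the first base of each site, so after positions 52, 105, 141.
StuI sites (AGGCCT) start at positions 6, 35, 77.
StuI cuts after base 3 of each site, so after positions 8, 37, 79.
Combined cut positions: 8, 37, 52, 79, 105, 141.
Circular molecule, 6 cuts → 6 fragments:
  9–37 → 29 bp
  38–52 → 15 bp
  53–79 → 27 bp
  80–105 → 26 bp
  106–141 → 36 bp
  142–160 then 1–8 → 19 + 8 = 27 bp
Sorted largest to smallest: 36, 29, 27, 27, 26, 15 bp.

36, 29, 27, 27, 26, 15 bp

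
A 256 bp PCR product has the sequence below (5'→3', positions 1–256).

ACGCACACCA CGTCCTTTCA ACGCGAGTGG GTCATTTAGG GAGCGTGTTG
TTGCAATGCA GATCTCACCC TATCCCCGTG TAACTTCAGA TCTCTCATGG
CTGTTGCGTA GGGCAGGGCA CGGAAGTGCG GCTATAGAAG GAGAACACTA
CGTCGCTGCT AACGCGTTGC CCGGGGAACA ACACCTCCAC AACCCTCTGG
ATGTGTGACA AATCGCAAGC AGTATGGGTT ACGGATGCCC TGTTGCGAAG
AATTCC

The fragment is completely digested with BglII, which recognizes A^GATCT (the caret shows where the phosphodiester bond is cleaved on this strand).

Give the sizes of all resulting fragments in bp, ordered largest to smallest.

168, 60, 28 bp

BglII sites (AGATCT) start at positions 60, 88.
BglII cuts after the first base of each site, so after positions 60, 88.
Linear molecule, 2 cuts → 3 fragments:
  1–60 → 60 bp
  61–88 → 28 bp
  89–256 → 168 bp
Sorted largest to smallest: 168, 60, 28 bp.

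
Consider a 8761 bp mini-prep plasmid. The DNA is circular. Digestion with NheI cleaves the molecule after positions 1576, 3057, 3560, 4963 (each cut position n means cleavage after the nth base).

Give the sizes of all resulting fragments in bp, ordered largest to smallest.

Circular molecule, 4 cuts → 4 fragments:
  3057 − 1576 = 1481 bp
  3560 − 3057 = 503 bp
  4963 − 3560 = 1403 bp
  wrap: 8761 − 4963 + 1576 = 5374 bp
Sorted largest to smallest: 5374, 1481, 1403, 503 bp.

5374, 1481, 1403, 503 bp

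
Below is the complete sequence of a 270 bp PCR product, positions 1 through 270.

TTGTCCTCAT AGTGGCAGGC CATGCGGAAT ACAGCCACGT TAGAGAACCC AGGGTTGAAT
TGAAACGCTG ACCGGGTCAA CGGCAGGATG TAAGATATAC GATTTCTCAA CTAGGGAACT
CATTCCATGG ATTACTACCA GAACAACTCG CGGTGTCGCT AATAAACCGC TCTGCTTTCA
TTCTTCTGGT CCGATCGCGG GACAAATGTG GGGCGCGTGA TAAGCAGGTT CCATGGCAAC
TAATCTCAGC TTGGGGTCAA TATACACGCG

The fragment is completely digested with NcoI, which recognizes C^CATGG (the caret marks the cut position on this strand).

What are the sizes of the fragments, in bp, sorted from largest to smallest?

125, 106, 39 bp

NcoI sites (CCATGG) start at positions 125, 231.
NcoI cuts after the first base of each site, so after positions 125, 231.
Linear molecule, 2 cuts → 3 fragments:
  1–125 → 125 bp
  126–231 → 106 bp
  232–270 → 39 bp
Sorted largest to smallest: 125, 106, 39 bp.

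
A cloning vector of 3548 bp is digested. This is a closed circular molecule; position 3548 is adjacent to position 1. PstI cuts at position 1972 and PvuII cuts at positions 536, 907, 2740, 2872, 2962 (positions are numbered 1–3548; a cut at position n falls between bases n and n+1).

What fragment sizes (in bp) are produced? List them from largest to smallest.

Combined cut positions (sorted): 536, 907, 1972, 2740, 2872, 2962.
Circular molecule, 6 cuts → 6 fragments:
  907 − 536 = 371 bp
  1972 − 907 = 1065 bp
  2740 − 1972 = 768 bp
  2872 − 2740 = 132 bp
  2962 − 2872 = 90 bp
  wrap: 3548 − 2962 + 536 = 1122 bp
Sorted largest to smallest: 1122, 1065, 768, 371, 132, 90 bp.

1122, 1065, 768, 371, 132, 90 bp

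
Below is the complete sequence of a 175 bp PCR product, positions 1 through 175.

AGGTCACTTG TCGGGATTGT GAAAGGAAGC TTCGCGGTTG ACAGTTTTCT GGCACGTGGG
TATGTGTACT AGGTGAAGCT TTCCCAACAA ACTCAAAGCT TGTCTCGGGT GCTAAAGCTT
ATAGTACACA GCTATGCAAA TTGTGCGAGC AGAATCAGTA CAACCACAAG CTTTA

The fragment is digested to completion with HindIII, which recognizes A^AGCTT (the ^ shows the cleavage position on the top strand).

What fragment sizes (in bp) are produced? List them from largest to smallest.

HindIII sites (AAGCTT) start at positions 27, 76, 96, 115, 168.
HindIII cuts after the first base of each site, so after positions 27, 76, 96, 115, 168.
Linear molecule, 5 cuts → 6 fragments:
  1–27 → 27 bp
  28–76 → 49 bp
  77–96 → 20 bp
  97–115 → 19 bp
  116–168 → 53 bp
  169–175 → 7 bp
Sorted largest to smallest: 53, 49, 27, 20, 19, 7 bp.

53, 49, 27, 20, 19, 7 bp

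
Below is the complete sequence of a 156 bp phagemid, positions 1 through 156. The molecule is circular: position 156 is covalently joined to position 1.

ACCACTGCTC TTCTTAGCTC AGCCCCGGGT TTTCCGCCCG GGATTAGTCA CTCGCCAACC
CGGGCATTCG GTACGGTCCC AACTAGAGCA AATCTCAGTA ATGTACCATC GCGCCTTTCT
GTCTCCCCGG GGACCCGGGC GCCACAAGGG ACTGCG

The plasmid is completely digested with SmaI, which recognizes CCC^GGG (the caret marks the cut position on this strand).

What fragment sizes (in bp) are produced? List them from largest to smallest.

67, 46, 22, 13, 8 bp

SmaI sites (CCCGGG) start at positions 24, 37, 59, 126, 134.
SmaI cuts after base 3 of each site, so after positions 26, 39, 61, 128, 136.
Circular molecule, 5 cuts → 5 fragments:
  27–39 → 13 bp
  40–61 → 22 bp
  62–128 → 67 bp
  129–136 → 8 bp
  137–156 then 1–26 → 20 + 26 = 46 bp
Sorted largest to smallest: 67, 46, 22, 13, 8 bp.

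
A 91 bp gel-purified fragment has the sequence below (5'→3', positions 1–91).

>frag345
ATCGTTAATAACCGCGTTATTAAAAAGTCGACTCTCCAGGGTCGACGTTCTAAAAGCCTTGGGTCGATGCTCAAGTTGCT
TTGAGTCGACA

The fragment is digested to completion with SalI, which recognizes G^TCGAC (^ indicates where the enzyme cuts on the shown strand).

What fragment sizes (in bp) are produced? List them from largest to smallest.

44, 27, 14, 6 bp

SalI sites (GTCGAC) start at positions 27, 41, 85.
SalI cuts after the first base of each site, so after positions 27, 41, 85.
Linear molecule, 3 cuts → 4 fragments:
  1–27 → 27 bp
  28–41 → 14 bp
  42–85 → 44 bp
  86–91 → 6 bp
Sorted largest to smallest: 44, 27, 14, 6 bp.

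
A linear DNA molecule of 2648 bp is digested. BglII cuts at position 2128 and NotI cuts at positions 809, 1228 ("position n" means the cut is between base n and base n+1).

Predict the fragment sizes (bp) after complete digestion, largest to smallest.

Combined cut positions (sorted): 809, 1228, 2128.
Linear molecule, 3 cuts → 4 fragments:
  809 − 0 = 809 bp
  1228 − 809 = 419 bp
  2128 − 1228 = 900 bp
  2648 − 2128 = 520 bp
Sorted largest to smallest: 900, 809, 520, 419 bp.

900, 809, 520, 419 bp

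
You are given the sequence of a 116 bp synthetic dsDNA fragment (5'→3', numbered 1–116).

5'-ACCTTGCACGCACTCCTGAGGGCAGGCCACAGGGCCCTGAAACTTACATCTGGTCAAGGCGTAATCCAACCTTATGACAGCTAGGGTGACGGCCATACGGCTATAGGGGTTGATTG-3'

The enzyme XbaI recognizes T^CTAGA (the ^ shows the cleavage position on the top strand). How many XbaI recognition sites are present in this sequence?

0

No occurrence of TCTAGA is present in the sequence.
XbaI does not cut: 0 sites.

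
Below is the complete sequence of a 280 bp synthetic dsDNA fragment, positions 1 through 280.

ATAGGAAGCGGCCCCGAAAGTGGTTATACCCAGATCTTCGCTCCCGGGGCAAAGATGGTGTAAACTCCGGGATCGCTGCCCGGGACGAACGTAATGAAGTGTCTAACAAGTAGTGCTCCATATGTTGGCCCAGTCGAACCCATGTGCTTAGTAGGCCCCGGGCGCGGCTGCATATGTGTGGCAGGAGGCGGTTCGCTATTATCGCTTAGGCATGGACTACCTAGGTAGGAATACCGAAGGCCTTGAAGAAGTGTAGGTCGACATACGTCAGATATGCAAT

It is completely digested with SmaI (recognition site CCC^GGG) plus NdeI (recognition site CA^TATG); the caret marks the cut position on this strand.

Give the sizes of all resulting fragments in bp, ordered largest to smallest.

108, 45, 39, 39, 36, 13 bp

SmaI sites (CCCGGG) start at positions 43, 79, 157.
SmaI cuts after base 3 of each site, so after positions 45, 81, 159.
NdeI sites (CATATG) start at positions 119, 171.
NdeI cuts after base 2 of each site, so after positions 120, 172.
Combined cut positions: 45, 81, 120, 159, 172.
Linear molecule, 5 cuts → 6 fragments:
  1–45 → 45 bp
  46–81 → 36 bp
  82–120 → 39 bp
  121–159 → 39 bp
  160–172 → 13 bp
  173–280 → 108 bp
Sorted largest to smallest: 108, 45, 39, 39, 36, 13 bp.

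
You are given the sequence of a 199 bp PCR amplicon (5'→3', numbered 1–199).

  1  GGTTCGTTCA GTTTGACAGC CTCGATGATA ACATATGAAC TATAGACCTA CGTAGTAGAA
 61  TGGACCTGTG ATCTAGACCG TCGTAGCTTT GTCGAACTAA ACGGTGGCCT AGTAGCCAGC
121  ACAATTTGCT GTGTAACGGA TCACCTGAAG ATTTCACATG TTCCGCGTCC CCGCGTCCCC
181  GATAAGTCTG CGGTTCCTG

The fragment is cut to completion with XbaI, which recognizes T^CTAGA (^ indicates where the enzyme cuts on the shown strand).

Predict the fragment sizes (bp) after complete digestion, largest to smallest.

The XbaI site (TCTAGA) starts at position 72.
XbaI cuts after the first base of each site, so after position 72.
Linear molecule, 1 cut → 2 fragments:
  1–72 → 72 bp
  73–199 → 127 bp
Sorted largest to smallest: 127, 72 bp.

127, 72 bp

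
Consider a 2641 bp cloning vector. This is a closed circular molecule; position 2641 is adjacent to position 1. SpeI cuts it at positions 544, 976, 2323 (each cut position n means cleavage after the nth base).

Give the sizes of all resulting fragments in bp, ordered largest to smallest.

Circular molecule, 3 cuts → 3 fragments:
  976 − 544 = 432 bp
  2323 − 976 = 1347 bp
  wrap: 2641 − 2323 + 544 = 862 bp
Sorted largest to smallest: 1347, 862, 432 bp.

1347, 862, 432 bp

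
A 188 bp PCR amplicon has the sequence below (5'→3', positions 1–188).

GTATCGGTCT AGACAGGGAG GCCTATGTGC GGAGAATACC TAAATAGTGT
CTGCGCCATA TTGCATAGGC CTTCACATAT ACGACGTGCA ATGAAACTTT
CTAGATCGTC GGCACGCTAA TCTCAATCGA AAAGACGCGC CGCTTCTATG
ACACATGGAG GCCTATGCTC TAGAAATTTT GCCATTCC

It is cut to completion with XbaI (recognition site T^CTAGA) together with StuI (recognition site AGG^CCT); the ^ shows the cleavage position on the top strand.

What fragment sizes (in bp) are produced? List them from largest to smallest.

61, 48, 31, 19, 13, 8, 8 bp

XbaI sites (TCTAGA) start at positions 8, 100, 169.
XbaI cuts after the first base of each site, so after positions 8, 100, 169.
StuI sites (AGGCCT) start at positions 19, 67, 159.
StuI cuts after base 3 of each site, so after positions 21, 69, 161.
Combined cut positions: 8, 21, 69, 100, 161, 169.
Linear molecule, 6 cuts → 7 fragments:
  1–8 → 8 bp
  9–21 → 13 bp
  22–69 → 48 bp
  70–100 → 31 bp
  101–161 → 61 bp
  162–169 → 8 bp
  170–188 → 19 bp
Sorted largest to smallest: 61, 48, 31, 19, 13, 8, 8 bp.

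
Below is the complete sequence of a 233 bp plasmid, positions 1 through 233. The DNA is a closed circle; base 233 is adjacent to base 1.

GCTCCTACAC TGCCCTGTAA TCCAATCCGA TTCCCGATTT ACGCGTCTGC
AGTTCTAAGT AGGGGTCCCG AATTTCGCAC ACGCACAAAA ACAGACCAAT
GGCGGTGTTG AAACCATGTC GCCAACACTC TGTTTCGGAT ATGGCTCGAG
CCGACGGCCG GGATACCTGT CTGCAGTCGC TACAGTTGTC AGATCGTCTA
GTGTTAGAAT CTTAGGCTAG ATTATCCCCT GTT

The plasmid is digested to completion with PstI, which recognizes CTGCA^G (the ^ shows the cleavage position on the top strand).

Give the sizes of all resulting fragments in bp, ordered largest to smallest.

124, 109 bp

PstI sites (CTGCAG) start at positions 47, 171.
PstI cuts after base 5 of each site (before the last base), so after positions 51, 175.
Circular molecule, 2 cuts → 2 fragments:
  52–175 → 124 bp
  176–233 then 1–51 → 58 + 51 = 109 bp
Sorted largest to smallest: 124, 109 bp.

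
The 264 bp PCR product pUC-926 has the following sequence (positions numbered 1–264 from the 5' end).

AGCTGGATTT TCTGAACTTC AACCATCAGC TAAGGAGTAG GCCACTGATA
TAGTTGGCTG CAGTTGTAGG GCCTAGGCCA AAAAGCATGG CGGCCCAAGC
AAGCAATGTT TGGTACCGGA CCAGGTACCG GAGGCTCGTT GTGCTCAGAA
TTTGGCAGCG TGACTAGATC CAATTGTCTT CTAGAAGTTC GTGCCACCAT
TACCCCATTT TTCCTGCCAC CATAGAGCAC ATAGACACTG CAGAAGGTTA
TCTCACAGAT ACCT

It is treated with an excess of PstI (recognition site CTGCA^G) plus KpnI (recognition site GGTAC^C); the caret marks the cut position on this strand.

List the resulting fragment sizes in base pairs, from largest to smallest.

PstI sites (CTGCAG) start at positions 58, 238.
PstI cuts after base 5 of each site (before the last base), so after positions 62, 242.
KpnI sites (GGTACC) start at positions 112, 124.
KpnI cuts after base 5 of each site (before the last base), so after positions 116, 128.
Combined cut positions: 62, 116, 128, 242.
Linear molecule, 4 cuts → 5 fragments:
  1–62 → 62 bp
  63–116 → 54 bp
  117–128 → 12 bp
  129–242 → 114 bp
  243–264 → 22 bp
Sorted largest to smallest: 114, 62, 54, 22, 12 bp.

114, 62, 54, 22, 12 bp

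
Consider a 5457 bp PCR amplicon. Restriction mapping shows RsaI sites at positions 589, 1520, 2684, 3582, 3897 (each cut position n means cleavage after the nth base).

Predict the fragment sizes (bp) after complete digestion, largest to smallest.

1560, 1164, 931, 898, 589, 315 bp

Linear molecule, 5 cuts → 6 fragments:
  589 − 0 = 589 bp
  1520 − 589 = 931 bp
  2684 − 1520 = 1164 bp
  3582 − 2684 = 898 bp
  3897 − 3582 = 315 bp
  5457 − 3897 = 1560 bp
Sorted largest to smallest: 1560, 1164, 931, 898, 589, 315 bp.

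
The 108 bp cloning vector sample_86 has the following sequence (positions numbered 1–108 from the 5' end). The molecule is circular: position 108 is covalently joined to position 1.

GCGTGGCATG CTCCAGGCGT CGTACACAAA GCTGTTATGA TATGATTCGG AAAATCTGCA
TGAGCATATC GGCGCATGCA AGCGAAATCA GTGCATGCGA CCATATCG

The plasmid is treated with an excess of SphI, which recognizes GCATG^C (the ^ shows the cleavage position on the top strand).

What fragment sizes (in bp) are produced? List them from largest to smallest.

SphI sites (GCATGC) start at positions 6, 74, 93.
SphI cuts after base 5 of each site (before the last base), so after positions 10, 78, 97.
Circular molecule, 3 cuts → 3 fragments:
  11–78 → 68 bp
  79–97 → 19 bp
  98–108 then 1–10 → 11 + 10 = 21 bp
Sorted largest to smallest: 68, 21, 19 bp.

68, 21, 19 bp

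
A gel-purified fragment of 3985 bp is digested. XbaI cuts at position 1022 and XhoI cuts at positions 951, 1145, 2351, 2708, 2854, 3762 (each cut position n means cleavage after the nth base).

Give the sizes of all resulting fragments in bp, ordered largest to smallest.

1206, 951, 908, 357, 223, 146, 123, 71 bp

Combined cut positions (sorted): 951, 1022, 1145, 2351, 2708, 2854, 3762.
Linear molecule, 7 cuts → 8 fragments:
  951 − 0 = 951 bp
  1022 − 951 = 71 bp
  1145 − 1022 = 123 bp
  2351 − 1145 = 1206 bp
  2708 − 2351 = 357 bp
  2854 − 2708 = 146 bp
  3762 − 2854 = 908 bp
  3985 − 3762 = 223 bp
Sorted largest to smallest: 1206, 951, 908, 357, 223, 146, 123, 71 bp.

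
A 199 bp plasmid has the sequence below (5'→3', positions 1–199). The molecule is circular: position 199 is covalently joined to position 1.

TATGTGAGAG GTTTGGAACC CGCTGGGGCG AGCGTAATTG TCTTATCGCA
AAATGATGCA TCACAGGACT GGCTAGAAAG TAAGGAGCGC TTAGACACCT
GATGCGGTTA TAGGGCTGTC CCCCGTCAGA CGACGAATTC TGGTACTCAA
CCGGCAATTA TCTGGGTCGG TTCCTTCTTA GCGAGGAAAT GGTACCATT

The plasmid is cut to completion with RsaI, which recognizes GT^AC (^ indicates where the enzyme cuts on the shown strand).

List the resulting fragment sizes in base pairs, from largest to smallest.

RsaI sites (GTAC) start at positions 143, 192.
RsaI cuts after base 2 of each site, so after positions 144, 193.
Circular molecule, 2 cuts → 2 fragments:
  145–193 → 49 bp
  194–199 then 1–144 → 6 + 144 = 150 bp
Sorted largest to smallest: 150, 49 bp.

150, 49 bp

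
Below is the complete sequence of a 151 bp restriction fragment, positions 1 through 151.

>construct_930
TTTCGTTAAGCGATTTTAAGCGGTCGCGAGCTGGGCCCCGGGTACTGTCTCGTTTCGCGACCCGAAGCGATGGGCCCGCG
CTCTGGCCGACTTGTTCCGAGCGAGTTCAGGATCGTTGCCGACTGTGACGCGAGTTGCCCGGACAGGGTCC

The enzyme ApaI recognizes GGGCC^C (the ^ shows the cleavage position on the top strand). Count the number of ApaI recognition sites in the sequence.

GGGCCC occurs starting at positions 33, 72.
ApaI cuts at 2 sites.

2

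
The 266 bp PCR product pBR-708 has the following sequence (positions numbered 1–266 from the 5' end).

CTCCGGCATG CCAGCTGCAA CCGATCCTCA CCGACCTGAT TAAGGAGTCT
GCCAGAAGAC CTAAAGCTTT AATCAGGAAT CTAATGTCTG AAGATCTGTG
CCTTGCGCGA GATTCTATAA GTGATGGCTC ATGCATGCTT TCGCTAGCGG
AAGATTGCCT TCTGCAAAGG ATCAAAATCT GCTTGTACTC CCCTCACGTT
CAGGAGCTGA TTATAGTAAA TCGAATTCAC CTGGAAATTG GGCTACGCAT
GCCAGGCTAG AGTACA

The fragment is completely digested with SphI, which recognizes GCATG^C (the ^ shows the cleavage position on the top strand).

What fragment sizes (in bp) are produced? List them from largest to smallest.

SphI sites (GCATGC) start at positions 6, 133, 247.
SphI cuts after base 5 of each site (before the last base), so after positions 10, 137, 251.
Linear molecule, 3 cuts → 4 fragments:
  1–10 → 10 bp
  11–137 → 127 bp
  138–251 → 114 bp
  252–266 → 15 bp
Sorted largest to smallest: 127, 114, 15, 10 bp.

127, 114, 15, 10 bp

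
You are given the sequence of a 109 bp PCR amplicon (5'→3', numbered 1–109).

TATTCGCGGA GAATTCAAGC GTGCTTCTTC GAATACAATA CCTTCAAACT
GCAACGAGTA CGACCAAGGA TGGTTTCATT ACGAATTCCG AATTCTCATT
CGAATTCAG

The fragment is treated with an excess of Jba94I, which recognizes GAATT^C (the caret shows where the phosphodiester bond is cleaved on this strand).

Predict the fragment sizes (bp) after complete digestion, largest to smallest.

72, 15, 12, 7, 3 bp

Jba94I sites (GAATTC) start at positions 11, 83, 90, 102.
Jba94I cuts after base 5 of each site (before the last base), so after positions 15, 87, 94, 106.
Linear molecule, 4 cuts → 5 fragments:
  1–15 → 15 bp
  16–87 → 72 bp
  88–94 → 7 bp
  95–106 → 12 bp
  107–109 → 3 bp
Sorted largest to smallest: 72, 15, 12, 7, 3 bp.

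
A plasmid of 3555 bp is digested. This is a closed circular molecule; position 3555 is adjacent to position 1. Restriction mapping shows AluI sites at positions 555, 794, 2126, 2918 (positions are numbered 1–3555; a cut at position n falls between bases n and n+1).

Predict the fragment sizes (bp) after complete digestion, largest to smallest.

1332, 1192, 792, 239 bp

Circular molecule, 4 cuts → 4 fragments:
  794 − 555 = 239 bp
  2126 − 794 = 1332 bp
  2918 − 2126 = 792 bp
  wrap: 3555 − 2918 + 555 = 1192 bp
Sorted largest to smallest: 1332, 1192, 792, 239 bp.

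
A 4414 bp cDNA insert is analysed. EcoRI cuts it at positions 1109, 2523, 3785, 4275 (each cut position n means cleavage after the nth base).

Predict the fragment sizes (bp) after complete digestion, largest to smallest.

1414, 1262, 1109, 490, 139 bp

Linear molecule, 4 cuts → 5 fragments:
  1109 − 0 = 1109 bp
  2523 − 1109 = 1414 bp
  3785 − 2523 = 1262 bp
  4275 − 3785 = 490 bp
  4414 − 4275 = 139 bp
Sorted largest to smallest: 1414, 1262, 1109, 490, 139 bp.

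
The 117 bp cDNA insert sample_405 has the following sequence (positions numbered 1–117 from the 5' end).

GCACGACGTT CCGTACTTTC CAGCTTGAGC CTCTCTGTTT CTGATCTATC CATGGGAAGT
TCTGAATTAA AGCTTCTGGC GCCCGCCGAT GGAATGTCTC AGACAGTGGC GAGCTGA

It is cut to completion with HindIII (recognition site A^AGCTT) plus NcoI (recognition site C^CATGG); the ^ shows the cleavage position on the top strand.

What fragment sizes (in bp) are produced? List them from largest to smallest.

50, 47, 20 bp

The HindIII site (AAGCTT) starts at position 70.
HindIII cuts after the first base of each site, so after position 70.
The NcoI site (CCATGG) starts at position 50.
NcoI cuts after the first base of each site, so after position 50.
Combined cut positions: 50, 70.
Linear molecule, 2 cuts → 3 fragments:
  1–50 → 50 bp
  51–70 → 20 bp
  71–117 → 47 bp
Sorted largest to smallest: 50, 47, 20 bp.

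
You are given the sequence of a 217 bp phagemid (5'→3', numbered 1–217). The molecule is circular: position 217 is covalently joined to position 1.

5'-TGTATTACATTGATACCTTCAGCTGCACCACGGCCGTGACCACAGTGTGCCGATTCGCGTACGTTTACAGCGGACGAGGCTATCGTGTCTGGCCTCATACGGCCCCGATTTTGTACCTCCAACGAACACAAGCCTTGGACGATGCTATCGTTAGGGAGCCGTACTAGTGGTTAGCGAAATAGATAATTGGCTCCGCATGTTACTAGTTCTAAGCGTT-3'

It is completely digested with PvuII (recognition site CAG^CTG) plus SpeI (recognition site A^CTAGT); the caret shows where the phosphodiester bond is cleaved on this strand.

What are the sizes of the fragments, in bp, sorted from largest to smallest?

141, 39, 37 bp

The PvuII site (CAGCTG) starts at position 20.
PvuII cuts after base 3 of each site, so after position 22.
SpeI sites (ACTAGT) start at positions 163, 202.
SpeI cuts after the first base of each site, so after positions 163, 202.
Combined cut positions: 22, 163, 202.
Circular molecule, 3 cuts → 3 fragments:
  23–163 → 141 bp
  164–202 → 39 bp
  203–217 then 1–22 → 15 + 22 = 37 bp
Sorted largest to smallest: 141, 39, 37 bp.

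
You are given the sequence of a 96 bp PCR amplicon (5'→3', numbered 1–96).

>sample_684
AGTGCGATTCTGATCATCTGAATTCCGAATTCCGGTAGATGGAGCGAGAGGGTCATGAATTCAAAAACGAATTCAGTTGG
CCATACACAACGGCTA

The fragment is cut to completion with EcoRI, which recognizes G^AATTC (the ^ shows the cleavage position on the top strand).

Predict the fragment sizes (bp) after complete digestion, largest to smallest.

EcoRI sites (GAATTC) start at positions 20, 27, 57, 69.
EcoRI cuts after the first base of each site, so after positions 20, 27, 57, 69.
Linear molecule, 4 cuts → 5 fragments:
  1–20 → 20 bp
  21–27 → 7 bp
  28–57 → 30 bp
  58–69 → 12 bp
  70–96 → 27 bp
Sorted largest to smallest: 30, 27, 20, 12, 7 bp.

30, 27, 20, 12, 7 bp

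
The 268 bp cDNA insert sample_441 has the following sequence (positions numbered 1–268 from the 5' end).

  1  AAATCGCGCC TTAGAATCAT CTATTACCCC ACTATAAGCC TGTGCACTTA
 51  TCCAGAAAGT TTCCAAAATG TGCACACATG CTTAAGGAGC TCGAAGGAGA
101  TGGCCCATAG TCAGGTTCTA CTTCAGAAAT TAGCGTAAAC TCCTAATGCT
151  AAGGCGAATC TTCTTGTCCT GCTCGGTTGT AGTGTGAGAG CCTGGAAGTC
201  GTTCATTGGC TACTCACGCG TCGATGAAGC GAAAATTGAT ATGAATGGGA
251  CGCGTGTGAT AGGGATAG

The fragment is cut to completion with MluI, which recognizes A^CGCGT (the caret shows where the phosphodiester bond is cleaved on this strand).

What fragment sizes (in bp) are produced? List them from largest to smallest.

216, 34, 18 bp

MluI sites (ACGCGT) start at positions 216, 250.
MluI cuts after the first base of each site, so after positions 216, 250.
Linear molecule, 2 cuts → 3 fragments:
  1–216 → 216 bp
  217–250 → 34 bp
  251–268 → 18 bp
Sorted largest to smallest: 216, 34, 18 bp.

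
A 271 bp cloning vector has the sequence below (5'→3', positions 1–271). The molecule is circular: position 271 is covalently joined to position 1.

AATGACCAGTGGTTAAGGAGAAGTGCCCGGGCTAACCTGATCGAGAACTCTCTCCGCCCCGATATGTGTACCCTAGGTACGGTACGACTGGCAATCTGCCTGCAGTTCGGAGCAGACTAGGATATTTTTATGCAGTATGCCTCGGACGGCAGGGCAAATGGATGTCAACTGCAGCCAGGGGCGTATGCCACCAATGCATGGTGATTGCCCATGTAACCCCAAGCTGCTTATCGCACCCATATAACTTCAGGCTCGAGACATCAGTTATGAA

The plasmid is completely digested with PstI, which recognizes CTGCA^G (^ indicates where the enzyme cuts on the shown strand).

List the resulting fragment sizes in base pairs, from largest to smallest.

202, 69 bp

PstI sites (CTGCAG) start at positions 100, 169.
PstI cuts after base 5 of each site (before the last base), so after positions 104, 173.
Circular molecule, 2 cuts → 2 fragments:
  105–173 → 69 bp
  174–271 then 1–104 → 98 + 104 = 202 bp
Sorted largest to smallest: 202, 69 bp.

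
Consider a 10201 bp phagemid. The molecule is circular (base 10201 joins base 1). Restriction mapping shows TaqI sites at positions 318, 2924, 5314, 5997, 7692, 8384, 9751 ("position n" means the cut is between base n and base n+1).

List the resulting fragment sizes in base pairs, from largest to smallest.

Circular molecule, 7 cuts → 7 fragments:
  2924 − 318 = 2606 bp
  5314 − 2924 = 2390 bp
  5997 − 5314 = 683 bp
  7692 − 5997 = 1695 bp
  8384 − 7692 = 692 bp
  9751 − 8384 = 1367 bp
  wrap: 10201 − 9751 + 318 = 768 bp
Sorted largest to smallest: 2606, 2390, 1695, 1367, 768, 692, 683 bp.

2606, 2390, 1695, 1367, 768, 692, 683 bp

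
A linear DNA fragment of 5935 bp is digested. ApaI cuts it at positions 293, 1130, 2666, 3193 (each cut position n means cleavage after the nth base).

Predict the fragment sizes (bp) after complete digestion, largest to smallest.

2742, 1536, 837, 527, 293 bp

Linear molecule, 4 cuts → 5 fragments:
  293 − 0 = 293 bp
  1130 − 293 = 837 bp
  2666 − 1130 = 1536 bp
  3193 − 2666 = 527 bp
  5935 − 3193 = 2742 bp
Sorted largest to smallest: 2742, 1536, 837, 527, 293 bp.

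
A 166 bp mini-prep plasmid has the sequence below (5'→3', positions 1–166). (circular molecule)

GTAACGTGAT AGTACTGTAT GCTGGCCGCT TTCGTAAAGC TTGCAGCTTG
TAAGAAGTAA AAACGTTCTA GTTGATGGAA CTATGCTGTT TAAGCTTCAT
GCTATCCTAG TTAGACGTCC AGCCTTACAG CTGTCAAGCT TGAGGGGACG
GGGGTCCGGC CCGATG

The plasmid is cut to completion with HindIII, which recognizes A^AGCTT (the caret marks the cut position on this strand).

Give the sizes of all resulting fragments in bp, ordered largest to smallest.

67, 55, 44 bp

HindIII sites (AAGCTT) start at positions 37, 92, 136.
HindIII cuts after the first base of each site, so after positions 37, 92, 136.
Circular molecule, 3 cuts → 3 fragments:
  38–92 → 55 bp
  93–136 → 44 bp
  137–166 then 1–37 → 30 + 37 = 67 bp
Sorted largest to smallest: 67, 55, 44 bp.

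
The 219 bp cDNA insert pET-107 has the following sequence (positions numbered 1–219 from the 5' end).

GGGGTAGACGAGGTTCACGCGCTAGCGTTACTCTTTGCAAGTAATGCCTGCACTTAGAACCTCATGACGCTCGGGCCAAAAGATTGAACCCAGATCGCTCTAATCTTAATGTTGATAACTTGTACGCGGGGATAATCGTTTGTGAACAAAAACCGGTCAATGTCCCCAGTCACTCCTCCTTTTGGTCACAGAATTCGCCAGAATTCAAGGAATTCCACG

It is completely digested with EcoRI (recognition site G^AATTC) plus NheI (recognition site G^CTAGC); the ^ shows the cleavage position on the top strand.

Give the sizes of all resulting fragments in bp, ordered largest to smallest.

170, 21, 10, 9, 9 bp

EcoRI sites (GAATTC) start at positions 191, 201, 210.
EcoRI cuts after the first base of each site, so after positions 191, 201, 210.
The NheI site (GCTAGC) starts at position 21.
NheI cuts after the first base of each site, so after position 21.
Combined cut positions: 21, 191, 201, 210.
Linear molecule, 4 cuts → 5 fragments:
  1–21 → 21 bp
  22–191 → 170 bp
  192–201 → 10 bp
  202–210 → 9 bp
  211–219 → 9 bp
Sorted largest to smallest: 170, 21, 10, 9, 9 bp.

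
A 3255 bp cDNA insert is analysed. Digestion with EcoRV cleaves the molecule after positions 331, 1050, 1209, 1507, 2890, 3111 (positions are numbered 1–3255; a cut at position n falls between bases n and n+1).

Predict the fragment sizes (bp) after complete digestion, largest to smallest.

Linear molecule, 6 cuts → 7 fragments:
  331 − 0 = 331 bp
  1050 − 331 = 719 bp
  1209 − 1050 = 159 bp
  1507 − 1209 = 298 bp
  2890 − 1507 = 1383 bp
  3111 − 2890 = 221 bp
  3255 − 3111 = 144 bp
Sorted largest to smallest: 1383, 719, 331, 298, 221, 159, 144 bp.

1383, 719, 331, 298, 221, 159, 144 bp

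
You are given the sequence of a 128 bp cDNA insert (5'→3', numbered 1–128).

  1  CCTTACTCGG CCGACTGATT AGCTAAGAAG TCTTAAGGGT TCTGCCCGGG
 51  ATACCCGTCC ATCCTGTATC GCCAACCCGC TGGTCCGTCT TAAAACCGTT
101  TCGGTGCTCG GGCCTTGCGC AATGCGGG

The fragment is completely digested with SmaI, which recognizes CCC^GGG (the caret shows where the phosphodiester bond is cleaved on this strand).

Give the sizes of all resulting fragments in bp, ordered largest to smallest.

81, 47 bp

The SmaI site (CCCGGG) starts at position 45.
SmaI cuts after base 3 of each site, so after position 47.
Linear molecule, 1 cut → 2 fragments:
  1–47 → 47 bp
  48–128 → 81 bp
Sorted largest to smallest: 81, 47 bp.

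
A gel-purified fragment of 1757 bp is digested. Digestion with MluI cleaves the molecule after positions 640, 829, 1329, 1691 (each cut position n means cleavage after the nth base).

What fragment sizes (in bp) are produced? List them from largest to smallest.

Linear molecule, 4 cuts → 5 fragments:
  640 − 0 = 640 bp
  829 − 640 = 189 bp
  1329 − 829 = 500 bp
  1691 − 1329 = 362 bp
  1757 − 1691 = 66 bp
Sorted largest to smallest: 640, 500, 362, 189, 66 bp.

640, 500, 362, 189, 66 bp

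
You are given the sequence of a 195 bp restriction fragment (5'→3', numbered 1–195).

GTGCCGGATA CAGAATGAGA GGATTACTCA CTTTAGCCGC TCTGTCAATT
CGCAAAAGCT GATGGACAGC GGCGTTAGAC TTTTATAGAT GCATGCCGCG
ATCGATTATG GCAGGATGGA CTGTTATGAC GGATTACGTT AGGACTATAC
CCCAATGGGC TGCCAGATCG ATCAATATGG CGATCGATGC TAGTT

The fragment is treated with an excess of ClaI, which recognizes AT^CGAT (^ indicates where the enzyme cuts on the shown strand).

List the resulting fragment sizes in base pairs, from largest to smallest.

102, 66, 16, 11 bp

ClaI sites (ATCGAT) start at positions 101, 167, 183.
ClaI cuts after base 2 of each site, so after positions 102, 168, 184.
Linear molecule, 3 cuts → 4 fragments:
  1–102 → 102 bp
  103–168 → 66 bp
  169–184 → 16 bp
  185–195 → 11 bp
Sorted largest to smallest: 102, 66, 16, 11 bp.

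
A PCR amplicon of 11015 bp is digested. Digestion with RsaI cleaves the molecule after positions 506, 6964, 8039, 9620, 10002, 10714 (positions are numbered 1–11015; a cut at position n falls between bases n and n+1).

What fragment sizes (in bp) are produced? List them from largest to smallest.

Linear molecule, 6 cuts → 7 fragments:
  506 − 0 = 506 bp
  6964 − 506 = 6458 bp
  8039 − 6964 = 1075 bp
  9620 − 8039 = 1581 bp
  10002 − 9620 = 382 bp
  10714 − 10002 = 712 bp
  11015 − 10714 = 301 bp
Sorted largest to smallest: 6458, 1581, 1075, 712, 506, 382, 301 bp.

6458, 1581, 1075, 712, 506, 382, 301 bp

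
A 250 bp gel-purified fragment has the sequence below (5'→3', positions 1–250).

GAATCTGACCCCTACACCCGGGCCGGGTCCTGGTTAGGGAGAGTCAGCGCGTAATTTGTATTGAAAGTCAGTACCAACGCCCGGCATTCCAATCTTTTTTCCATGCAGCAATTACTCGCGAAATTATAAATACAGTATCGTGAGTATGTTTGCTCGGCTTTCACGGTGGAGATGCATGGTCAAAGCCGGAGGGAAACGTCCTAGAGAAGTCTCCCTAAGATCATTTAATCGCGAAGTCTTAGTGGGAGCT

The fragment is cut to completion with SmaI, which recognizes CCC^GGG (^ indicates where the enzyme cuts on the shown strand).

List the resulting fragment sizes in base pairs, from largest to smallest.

231, 19 bp

The SmaI site (CCCGGG) starts at position 17.
SmaI cuts after base 3 of each site, so after position 19.
Linear molecule, 1 cut → 2 fragments:
  1–19 → 19 bp
  20–250 → 231 bp
Sorted largest to smallest: 231, 19 bp.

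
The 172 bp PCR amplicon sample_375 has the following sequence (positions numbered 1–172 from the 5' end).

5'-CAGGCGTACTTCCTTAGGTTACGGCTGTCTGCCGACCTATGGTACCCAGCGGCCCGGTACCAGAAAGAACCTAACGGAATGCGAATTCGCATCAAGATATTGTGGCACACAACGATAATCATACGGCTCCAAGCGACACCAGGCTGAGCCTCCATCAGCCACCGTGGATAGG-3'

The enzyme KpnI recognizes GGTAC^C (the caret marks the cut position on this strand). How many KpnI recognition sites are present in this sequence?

2

GGTACC occurs starting at positions 41, 56.
KpnI cuts at 2 sites.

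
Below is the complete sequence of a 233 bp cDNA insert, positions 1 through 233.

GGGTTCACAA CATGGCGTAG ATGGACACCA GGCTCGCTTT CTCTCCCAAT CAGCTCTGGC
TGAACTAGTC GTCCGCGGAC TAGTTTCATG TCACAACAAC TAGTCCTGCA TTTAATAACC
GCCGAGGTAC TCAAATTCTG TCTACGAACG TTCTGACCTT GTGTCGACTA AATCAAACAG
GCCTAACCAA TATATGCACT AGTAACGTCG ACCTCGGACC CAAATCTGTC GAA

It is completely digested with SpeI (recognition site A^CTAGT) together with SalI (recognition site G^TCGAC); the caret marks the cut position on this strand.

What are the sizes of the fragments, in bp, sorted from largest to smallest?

64, 64, 35, 26, 20, 15, 9 bp

SpeI sites (ACTAGT) start at positions 64, 79, 99, 198.
SpeI cuts after the first base of each site, so after positions 64, 79, 99, 198.
SalI sites (GTCGAC) start at positions 163, 207.
SalI cuts after the first base of each site, so after positions 163, 207.
Combined cut positions: 64, 79, 99, 163, 198, 207.
Linear molecule, 6 cuts → 7 fragments:
  1–64 → 64 bp
  65–79 → 15 bp
  80–99 → 20 bp
  100–163 → 64 bp
  164–198 → 35 bp
  199–207 → 9 bp
  208–233 → 26 bp
Sorted largest to smallest: 64, 64, 35, 26, 20, 15, 9 bp.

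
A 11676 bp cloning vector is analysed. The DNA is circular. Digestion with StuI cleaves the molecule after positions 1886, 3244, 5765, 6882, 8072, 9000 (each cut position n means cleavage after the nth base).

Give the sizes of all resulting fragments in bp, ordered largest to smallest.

Circular molecule, 6 cuts → 6 fragments:
  3244 − 1886 = 1358 bp
  5765 − 3244 = 2521 bp
  6882 − 5765 = 1117 bp
  8072 − 6882 = 1190 bp
  9000 − 8072 = 928 bp
  wrap: 11676 − 9000 + 1886 = 4562 bp
Sorted largest to smallest: 4562, 2521, 1358, 1190, 1117, 928 bp.

4562, 2521, 1358, 1190, 1117, 928 bp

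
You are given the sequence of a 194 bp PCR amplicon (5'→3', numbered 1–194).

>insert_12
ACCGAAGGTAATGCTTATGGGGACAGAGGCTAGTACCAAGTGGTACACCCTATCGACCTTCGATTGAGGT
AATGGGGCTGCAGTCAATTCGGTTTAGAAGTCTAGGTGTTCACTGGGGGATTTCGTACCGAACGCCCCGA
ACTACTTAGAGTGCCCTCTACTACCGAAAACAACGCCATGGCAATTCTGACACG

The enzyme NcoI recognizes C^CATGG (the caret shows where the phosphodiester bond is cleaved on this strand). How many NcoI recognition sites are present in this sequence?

1

CCATGG occurs starting at position 176.
NcoI cuts at 1 site.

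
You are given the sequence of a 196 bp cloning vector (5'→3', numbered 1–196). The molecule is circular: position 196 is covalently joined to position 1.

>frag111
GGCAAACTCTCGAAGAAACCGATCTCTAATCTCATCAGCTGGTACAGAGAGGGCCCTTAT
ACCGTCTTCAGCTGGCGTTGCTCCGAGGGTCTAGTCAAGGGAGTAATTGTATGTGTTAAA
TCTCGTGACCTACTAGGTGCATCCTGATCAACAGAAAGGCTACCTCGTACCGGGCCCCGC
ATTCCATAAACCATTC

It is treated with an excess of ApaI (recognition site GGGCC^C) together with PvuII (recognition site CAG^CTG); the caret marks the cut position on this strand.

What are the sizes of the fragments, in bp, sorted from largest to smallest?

105, 58, 17, 16 bp

ApaI sites (GGGCCC) start at positions 51, 172.
ApaI cuts after base 5 of each site (before the last base), so after positions 55, 176.
PvuII sites (CAGCTG) start at positions 36, 69.
PvuII cuts after base 3 of each site, so after positions 38, 71.
Combined cut positions: 38, 55, 71, 176.
Circular molecule, 4 cuts → 4 fragments:
  39–55 → 17 bp
  56–71 → 16 bp
  72–176 → 105 bp
  177–196 then 1–38 → 20 + 38 = 58 bp
Sorted largest to smallest: 105, 58, 17, 16 bp.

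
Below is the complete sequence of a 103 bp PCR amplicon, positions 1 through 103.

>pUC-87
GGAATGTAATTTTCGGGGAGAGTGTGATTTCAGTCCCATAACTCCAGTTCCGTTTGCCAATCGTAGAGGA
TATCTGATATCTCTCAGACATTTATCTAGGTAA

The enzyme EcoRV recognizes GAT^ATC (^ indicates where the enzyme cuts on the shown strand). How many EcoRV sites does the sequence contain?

GATATC occurs starting at positions 69, 76.
EcoRV cuts at 2 sites.

2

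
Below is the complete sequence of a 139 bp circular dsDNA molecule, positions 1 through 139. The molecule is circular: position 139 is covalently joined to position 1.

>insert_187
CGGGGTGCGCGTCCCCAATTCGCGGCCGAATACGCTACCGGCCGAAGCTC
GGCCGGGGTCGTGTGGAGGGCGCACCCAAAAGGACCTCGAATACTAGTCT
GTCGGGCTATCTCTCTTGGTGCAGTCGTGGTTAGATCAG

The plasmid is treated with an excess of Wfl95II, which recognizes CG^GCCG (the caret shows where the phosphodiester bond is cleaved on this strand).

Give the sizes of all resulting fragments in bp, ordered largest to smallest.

112, 16, 11 bp

Wfl95II sites (CGGCCG) start at positions 23, 39, 50.
Wfl95II cuts after base 2 of each site, so after positions 24, 40, 51.
Circular molecule, 3 cuts → 3 fragments:
  25–40 → 16 bp
  41–51 → 11 bp
  52–139 then 1–24 → 88 + 24 = 112 bp
Sorted largest to smallest: 112, 16, 11 bp.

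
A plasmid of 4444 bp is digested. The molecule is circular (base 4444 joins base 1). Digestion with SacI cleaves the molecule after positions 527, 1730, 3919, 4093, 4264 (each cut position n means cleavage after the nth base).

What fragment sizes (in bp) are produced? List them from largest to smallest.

Circular molecule, 5 cuts → 5 fragments:
  1730 − 527 = 1203 bp
  3919 − 1730 = 2189 bp
  4093 − 3919 = 174 bp
  4264 − 4093 = 171 bp
  wrap: 4444 − 4264 + 527 = 707 bp
Sorted largest to smallest: 2189, 1203, 707, 174, 171 bp.

2189, 1203, 707, 174, 171 bp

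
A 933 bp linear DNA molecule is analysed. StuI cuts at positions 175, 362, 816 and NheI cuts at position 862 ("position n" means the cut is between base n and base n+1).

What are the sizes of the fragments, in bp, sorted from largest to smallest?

Combined cut positions (sorted): 175, 362, 816, 862.
Linear molecule, 4 cuts → 5 fragments:
  175 − 0 = 175 bp
  362 − 175 = 187 bp
  816 − 362 = 454 bp
  862 − 816 = 46 bp
  933 − 862 = 71 bp
Sorted largest to smallest: 454, 187, 175, 71, 46 bp.

454, 187, 175, 71, 46 bp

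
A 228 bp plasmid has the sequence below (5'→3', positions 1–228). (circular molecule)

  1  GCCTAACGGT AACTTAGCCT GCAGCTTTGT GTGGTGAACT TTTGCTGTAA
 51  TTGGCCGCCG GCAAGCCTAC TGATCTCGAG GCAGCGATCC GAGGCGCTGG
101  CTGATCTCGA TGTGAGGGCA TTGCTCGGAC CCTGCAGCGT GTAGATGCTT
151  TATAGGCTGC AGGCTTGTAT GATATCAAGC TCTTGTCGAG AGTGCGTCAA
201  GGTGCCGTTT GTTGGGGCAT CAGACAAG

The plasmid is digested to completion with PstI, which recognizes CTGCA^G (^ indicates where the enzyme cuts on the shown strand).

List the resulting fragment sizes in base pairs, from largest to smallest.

PstI sites (CTGCAG) start at positions 19, 132, 157.
PstI cuts after base 5 of each site (before the last base), so after positions 23, 136, 161.
Circular molecule, 3 cuts → 3 fragments:
  24–136 → 113 bp
  137–161 → 25 bp
  162–228 then 1–23 → 67 + 23 = 90 bp
Sorted largest to smallest: 113, 90, 25 bp.

113, 90, 25 bp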